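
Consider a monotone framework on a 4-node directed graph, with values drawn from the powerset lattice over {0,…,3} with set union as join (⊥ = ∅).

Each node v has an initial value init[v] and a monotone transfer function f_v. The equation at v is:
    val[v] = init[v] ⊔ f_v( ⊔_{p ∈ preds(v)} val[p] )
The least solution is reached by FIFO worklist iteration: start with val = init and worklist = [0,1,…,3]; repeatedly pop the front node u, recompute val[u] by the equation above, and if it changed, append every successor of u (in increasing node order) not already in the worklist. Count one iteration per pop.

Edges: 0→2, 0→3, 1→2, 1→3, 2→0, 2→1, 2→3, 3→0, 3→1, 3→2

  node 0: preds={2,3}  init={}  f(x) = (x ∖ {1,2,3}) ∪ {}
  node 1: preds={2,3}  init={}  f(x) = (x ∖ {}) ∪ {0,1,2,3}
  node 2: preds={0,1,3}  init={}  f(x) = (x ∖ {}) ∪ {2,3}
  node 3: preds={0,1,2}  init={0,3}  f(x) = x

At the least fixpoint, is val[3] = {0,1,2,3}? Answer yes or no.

Iteration log — 7 steps:
  step 1. node 0  ⊔preds={0,3}  new={0}  old={}  +wl: 
  step 2. node 1  ⊔preds={0,3}  new={0,1,2,3}  old={}  +wl: 
  step 3. node 2  ⊔preds={0,1,2,3}  new={0,1,2,3}  old={}  +wl: 0,1
  step 4. node 3  ⊔preds={0,1,2,3}  new={0,1,2,3}  old={0,3}  +wl: 2
  step 5. node 0  ⊔preds={0,1,2,3}  new={0}  stable
  step 6. node 1  ⊔preds={0,1,2,3}  new={0,1,2,3}  stable
  step 7. node 2  ⊔preds={0,1,2,3}  new={0,1,2,3}  stable

Least fixpoint reached:
  node 0: {0}
  node 1: {0,1,2,3}
  node 2: {0,1,2,3}
  node 3: {0,1,2,3}

yes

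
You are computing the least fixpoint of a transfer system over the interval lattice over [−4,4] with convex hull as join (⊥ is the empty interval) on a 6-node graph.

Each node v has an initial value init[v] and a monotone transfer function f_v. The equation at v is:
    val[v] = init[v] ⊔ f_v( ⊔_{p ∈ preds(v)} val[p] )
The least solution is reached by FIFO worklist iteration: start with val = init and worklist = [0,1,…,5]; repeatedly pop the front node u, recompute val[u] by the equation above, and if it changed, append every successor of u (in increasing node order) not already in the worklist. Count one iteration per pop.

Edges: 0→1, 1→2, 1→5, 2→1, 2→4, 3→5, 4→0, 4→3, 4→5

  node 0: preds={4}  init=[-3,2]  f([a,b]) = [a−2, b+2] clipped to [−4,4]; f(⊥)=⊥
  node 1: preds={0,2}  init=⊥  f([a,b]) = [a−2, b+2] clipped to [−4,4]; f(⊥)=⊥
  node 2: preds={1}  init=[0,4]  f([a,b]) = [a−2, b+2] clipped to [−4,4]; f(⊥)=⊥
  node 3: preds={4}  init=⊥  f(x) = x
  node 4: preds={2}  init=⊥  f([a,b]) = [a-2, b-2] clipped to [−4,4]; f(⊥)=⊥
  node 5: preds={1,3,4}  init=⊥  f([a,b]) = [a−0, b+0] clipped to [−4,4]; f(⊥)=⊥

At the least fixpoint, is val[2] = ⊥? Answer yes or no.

no

Trace (11 dequeues):
  [1] u=0 | in ⊥ | out [-3,2] | ==
  [2] u=1 | in [-3,4] | out [-4,4] | prev ⊥ | push {}
  [3] u=2 | in [-4,4] | out [-4,4] | prev [0,4] | push {1}
  [4] u=3 | in ⊥ | out ⊥ | ==
  [5] u=4 | in [-4,4] | out [-4,2] | prev ⊥ | push {0,3}
  [6] u=5 | in [-4,4] | out [-4,4] | prev ⊥ | push {}
  [7] u=1 | in [-4,4] | out [-4,4] | ==
  [8] u=0 | in [-4,2] | out [-4,4] | prev [-3,2] | push {1}
  [9] u=3 | in [-4,2] | out [-4,2] | prev ⊥ | push {5}
  [10] u=1 | in [-4,4] | out [-4,4] | ==
  [11] u=5 | in [-4,4] | out [-4,4] | ==

Converged values:
  [0] [-4,4]
  [1] [-4,4]
  [2] [-4,4]
  [3] [-4,2]
  [4] [-4,2]
  [5] [-4,4]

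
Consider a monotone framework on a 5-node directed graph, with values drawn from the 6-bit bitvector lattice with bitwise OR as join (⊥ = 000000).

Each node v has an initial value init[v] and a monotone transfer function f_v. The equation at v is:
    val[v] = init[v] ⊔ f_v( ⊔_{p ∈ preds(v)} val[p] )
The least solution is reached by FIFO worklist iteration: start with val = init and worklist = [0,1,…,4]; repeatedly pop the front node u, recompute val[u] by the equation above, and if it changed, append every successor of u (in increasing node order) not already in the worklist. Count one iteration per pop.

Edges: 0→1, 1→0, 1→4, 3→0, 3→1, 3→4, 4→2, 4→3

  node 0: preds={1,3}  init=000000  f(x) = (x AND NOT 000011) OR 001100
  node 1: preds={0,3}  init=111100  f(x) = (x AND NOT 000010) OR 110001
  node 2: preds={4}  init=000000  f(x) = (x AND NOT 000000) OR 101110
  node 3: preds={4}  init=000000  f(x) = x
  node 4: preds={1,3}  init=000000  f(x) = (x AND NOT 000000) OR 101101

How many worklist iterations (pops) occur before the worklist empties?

11

Iteration log — 11 steps:
  step 1. node 0  ⊔preds=111100  new=111100  old=000000  +wl: 
  step 2. node 1  ⊔preds=111100  new=111101  old=111100  +wl: 0
  step 3. node 2  ⊔preds=000000  new=101110  old=000000  +wl: 
  step 4. node 3  ⊔preds=000000  new=000000  stable
  step 5. node 4  ⊔preds=111101  new=111101  old=000000  +wl: 2,3
  step 6. node 0  ⊔preds=111101  new=111100  stable
  step 7. node 2  ⊔preds=111101  new=111111  old=101110  +wl: 
  step 8. node 3  ⊔preds=111101  new=111101  old=000000  +wl: 0,1,4
  step 9. node 0  ⊔preds=111101  new=111100  stable
  step 10. node 1  ⊔preds=111101  new=111101  stable
  step 11. node 4  ⊔preds=111101  new=111101  stable

Least fixpoint reached:
  node 0: 111100
  node 1: 111101
  node 2: 111111
  node 3: 111101
  node 4: 111101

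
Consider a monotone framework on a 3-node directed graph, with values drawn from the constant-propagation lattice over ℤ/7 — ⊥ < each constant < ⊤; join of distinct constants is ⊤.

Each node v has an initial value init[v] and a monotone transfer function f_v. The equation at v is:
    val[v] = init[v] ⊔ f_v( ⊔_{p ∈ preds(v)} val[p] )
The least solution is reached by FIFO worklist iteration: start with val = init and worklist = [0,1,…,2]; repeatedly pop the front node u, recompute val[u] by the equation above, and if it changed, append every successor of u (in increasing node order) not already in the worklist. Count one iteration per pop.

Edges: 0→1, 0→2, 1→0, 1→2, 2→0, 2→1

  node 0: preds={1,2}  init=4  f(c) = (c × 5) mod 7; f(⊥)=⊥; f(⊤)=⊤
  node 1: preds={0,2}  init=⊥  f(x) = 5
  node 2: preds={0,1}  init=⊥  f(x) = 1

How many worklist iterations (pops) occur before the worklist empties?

6

Trace (6 dequeues):
  [1] u=0 | in ⊥ | out 4 | ==
  [2] u=1 | in 4 | out 5 | prev ⊥ | push {0}
  [3] u=2 | in ⊤ | out 1 | prev ⊥ | push {1}
  [4] u=0 | in ⊤ | out ⊤ | prev 4 | push {2}
  [5] u=1 | in ⊤ | out 5 | ==
  [6] u=2 | in ⊤ | out 1 | ==

Converged values:
  [0] ⊤
  [1] 5
  [2] 1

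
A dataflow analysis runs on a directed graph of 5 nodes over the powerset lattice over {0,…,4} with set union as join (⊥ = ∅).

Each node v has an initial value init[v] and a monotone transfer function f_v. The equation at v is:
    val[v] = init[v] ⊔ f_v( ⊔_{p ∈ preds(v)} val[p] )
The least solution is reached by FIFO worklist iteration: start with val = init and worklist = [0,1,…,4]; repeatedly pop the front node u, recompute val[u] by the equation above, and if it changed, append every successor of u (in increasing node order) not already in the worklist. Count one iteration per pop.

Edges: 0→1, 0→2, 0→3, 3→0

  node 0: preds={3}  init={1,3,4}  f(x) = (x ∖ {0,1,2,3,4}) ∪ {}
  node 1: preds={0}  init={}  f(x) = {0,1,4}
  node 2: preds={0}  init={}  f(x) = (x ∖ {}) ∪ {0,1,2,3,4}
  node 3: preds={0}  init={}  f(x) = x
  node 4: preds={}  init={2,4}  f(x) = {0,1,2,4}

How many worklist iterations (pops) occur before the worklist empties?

6

Trace (6 dequeues):
  [1] u=0 | in {} | out {1,3,4} | ==
  [2] u=1 | in {1,3,4} | out {0,1,4} | prev {} | push {}
  [3] u=2 | in {1,3,4} | out {0,1,2,3,4} | prev {} | push {}
  [4] u=3 | in {1,3,4} | out {1,3,4} | prev {} | push {0}
  [5] u=4 | in {} | out {0,1,2,4} | prev {2,4} | push {}
  [6] u=0 | in {1,3,4} | out {1,3,4} | ==

Converged values:
  [0] {1,3,4}
  [1] {0,1,4}
  [2] {0,1,2,3,4}
  [3] {1,3,4}
  [4] {0,1,2,4}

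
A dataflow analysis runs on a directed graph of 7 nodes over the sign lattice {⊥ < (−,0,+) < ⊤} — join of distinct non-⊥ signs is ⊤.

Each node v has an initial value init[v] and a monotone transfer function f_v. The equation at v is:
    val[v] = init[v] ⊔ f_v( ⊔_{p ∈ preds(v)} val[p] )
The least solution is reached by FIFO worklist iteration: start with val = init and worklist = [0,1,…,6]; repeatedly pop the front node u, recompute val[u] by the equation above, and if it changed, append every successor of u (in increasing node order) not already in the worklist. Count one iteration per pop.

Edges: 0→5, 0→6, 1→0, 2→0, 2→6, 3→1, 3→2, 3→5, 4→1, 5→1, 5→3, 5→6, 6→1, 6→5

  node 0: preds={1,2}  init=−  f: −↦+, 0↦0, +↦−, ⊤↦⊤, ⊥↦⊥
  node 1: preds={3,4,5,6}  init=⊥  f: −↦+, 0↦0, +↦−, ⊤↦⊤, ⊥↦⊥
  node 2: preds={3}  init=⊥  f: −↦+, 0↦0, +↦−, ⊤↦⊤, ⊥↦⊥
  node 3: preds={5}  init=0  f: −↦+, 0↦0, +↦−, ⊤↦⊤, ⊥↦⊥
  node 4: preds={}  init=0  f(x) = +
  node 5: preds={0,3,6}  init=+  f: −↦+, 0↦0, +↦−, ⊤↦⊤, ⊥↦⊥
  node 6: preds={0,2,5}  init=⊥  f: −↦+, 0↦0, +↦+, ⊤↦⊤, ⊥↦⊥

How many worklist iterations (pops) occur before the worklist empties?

14

Iteration log — 14 steps:
  step 1. node 0  ⊔preds=⊥  new=−  stable
  step 2. node 1  ⊔preds=⊤  new=⊤  old=⊥  +wl: 0
  step 3. node 2  ⊔preds=0  new=0  old=⊥  +wl: 
  step 4. node 3  ⊔preds=+  new=⊤  old=0  +wl: 1,2
  step 5. node 4  ⊔preds=⊥  new=⊤  old=0  +wl: 
  step 6. node 5  ⊔preds=⊤  new=⊤  old=+  +wl: 3
  step 7. node 6  ⊔preds=⊤  new=⊤  old=⊥  +wl: 5
  step 8. node 0  ⊔preds=⊤  new=⊤  old=−  +wl: 6
  step 9. node 1  ⊔preds=⊤  new=⊤  stable
  step 10. node 2  ⊔preds=⊤  new=⊤  old=0  +wl: 0
  step 11. node 3  ⊔preds=⊤  new=⊤  stable
  step 12. node 5  ⊔preds=⊤  new=⊤  stable
  step 13. node 6  ⊔preds=⊤  new=⊤  stable
  step 14. node 0  ⊔preds=⊤  new=⊤  stable

Least fixpoint reached:
  node 0: ⊤
  node 1: ⊤
  node 2: ⊤
  node 3: ⊤
  node 4: ⊤
  node 5: ⊤
  node 6: ⊤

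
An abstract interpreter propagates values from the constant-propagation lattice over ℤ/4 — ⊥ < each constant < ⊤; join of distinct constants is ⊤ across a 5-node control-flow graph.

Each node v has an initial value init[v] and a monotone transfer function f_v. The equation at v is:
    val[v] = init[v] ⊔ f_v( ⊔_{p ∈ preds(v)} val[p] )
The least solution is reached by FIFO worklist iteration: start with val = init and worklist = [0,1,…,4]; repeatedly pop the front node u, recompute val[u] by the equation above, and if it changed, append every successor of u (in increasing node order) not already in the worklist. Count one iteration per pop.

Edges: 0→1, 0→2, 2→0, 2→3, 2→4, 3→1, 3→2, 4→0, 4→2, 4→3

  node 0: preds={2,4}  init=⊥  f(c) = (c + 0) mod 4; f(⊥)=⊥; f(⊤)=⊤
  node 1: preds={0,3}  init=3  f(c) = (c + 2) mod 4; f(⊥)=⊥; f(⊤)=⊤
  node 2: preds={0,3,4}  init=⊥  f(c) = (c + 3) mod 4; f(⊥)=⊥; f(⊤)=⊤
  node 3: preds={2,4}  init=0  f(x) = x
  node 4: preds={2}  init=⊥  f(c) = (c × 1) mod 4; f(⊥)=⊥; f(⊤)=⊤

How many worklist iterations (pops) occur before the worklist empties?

15

Trace (15 dequeues):
  [1] u=0 | in ⊥ | out ⊥ | ==
  [2] u=1 | in 0 | out ⊤ | prev 3 | push {}
  [3] u=2 | in 0 | out 3 | prev ⊥ | push {0}
  [4] u=3 | in 3 | out ⊤ | prev 0 | push {1,2}
  [5] u=4 | in 3 | out 3 | prev ⊥ | push {3}
  [6] u=0 | in 3 | out 3 | prev ⊥ | push {}
  [7] u=1 | in ⊤ | out ⊤ | ==
  [8] u=2 | in ⊤ | out ⊤ | prev 3 | push {0,4}
  [9] u=3 | in ⊤ | out ⊤ | ==
  [10] u=0 | in ⊤ | out ⊤ | prev 3 | push {1,2}
  [11] u=4 | in ⊤ | out ⊤ | prev 3 | push {0,3}
  [12] u=1 | in ⊤ | out ⊤ | ==
  [13] u=2 | in ⊤ | out ⊤ | ==
  [14] u=0 | in ⊤ | out ⊤ | ==
  [15] u=3 | in ⊤ | out ⊤ | ==

Converged values:
  [0] ⊤
  [1] ⊤
  [2] ⊤
  [3] ⊤
  [4] ⊤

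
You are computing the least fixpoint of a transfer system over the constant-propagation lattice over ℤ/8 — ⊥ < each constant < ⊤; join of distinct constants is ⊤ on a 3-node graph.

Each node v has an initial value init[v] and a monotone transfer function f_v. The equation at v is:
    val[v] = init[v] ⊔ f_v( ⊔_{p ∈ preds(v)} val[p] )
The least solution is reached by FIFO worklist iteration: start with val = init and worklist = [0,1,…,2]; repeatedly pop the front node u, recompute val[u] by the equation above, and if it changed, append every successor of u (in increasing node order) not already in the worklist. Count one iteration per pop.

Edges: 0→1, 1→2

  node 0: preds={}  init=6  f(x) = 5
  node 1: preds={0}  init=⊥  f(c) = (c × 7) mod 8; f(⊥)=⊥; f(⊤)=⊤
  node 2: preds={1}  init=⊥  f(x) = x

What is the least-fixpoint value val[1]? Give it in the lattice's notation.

⊤

Trace (3 dequeues):
  [1] u=0 | in ⊥ | out ⊤ | prev 6 | push {}
  [2] u=1 | in ⊤ | out ⊤ | prev ⊥ | push {}
  [3] u=2 | in ⊤ | out ⊤ | prev ⊥ | push {}

Converged values:
  [0] ⊤
  [1] ⊤
  [2] ⊤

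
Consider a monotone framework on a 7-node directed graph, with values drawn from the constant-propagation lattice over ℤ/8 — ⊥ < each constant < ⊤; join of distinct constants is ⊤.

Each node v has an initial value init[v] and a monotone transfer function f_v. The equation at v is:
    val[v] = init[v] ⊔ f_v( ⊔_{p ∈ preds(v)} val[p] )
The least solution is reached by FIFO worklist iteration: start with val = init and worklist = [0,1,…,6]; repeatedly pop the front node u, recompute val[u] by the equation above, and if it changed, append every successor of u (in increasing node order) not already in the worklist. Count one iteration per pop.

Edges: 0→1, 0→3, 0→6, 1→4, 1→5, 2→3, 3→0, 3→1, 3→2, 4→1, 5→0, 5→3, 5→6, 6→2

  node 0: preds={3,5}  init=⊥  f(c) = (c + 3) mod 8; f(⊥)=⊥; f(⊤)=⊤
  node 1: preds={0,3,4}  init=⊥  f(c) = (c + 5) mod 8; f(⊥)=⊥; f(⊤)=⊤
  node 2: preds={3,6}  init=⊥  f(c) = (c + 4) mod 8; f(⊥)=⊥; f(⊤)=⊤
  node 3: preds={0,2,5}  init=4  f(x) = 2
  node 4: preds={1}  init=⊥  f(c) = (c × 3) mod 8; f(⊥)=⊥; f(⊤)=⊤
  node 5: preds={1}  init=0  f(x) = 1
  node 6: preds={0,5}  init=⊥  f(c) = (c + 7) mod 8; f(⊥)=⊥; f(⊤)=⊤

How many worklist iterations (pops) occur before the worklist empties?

Iteration log — 11 steps:
  step 1. node 0  ⊔preds=⊤  new=⊤  old=⊥  +wl: 
  step 2. node 1  ⊔preds=⊤  new=⊤  old=⊥  +wl: 
  step 3. node 2  ⊔preds=4  new=0  old=⊥  +wl: 
  step 4. node 3  ⊔preds=⊤  new=⊤  old=4  +wl: 0,1,2
  step 5. node 4  ⊔preds=⊤  new=⊤  old=⊥  +wl: 
  step 6. node 5  ⊔preds=⊤  new=⊤  old=0  +wl: 3
  step 7. node 6  ⊔preds=⊤  new=⊤  old=⊥  +wl: 
  step 8. node 0  ⊔preds=⊤  new=⊤  stable
  step 9. node 1  ⊔preds=⊤  new=⊤  stable
  step 10. node 2  ⊔preds=⊤  new=⊤  old=0  +wl: 
  step 11. node 3  ⊔preds=⊤  new=⊤  stable

Least fixpoint reached:
  node 0: ⊤
  node 1: ⊤
  node 2: ⊤
  node 3: ⊤
  node 4: ⊤
  node 5: ⊤
  node 6: ⊤

11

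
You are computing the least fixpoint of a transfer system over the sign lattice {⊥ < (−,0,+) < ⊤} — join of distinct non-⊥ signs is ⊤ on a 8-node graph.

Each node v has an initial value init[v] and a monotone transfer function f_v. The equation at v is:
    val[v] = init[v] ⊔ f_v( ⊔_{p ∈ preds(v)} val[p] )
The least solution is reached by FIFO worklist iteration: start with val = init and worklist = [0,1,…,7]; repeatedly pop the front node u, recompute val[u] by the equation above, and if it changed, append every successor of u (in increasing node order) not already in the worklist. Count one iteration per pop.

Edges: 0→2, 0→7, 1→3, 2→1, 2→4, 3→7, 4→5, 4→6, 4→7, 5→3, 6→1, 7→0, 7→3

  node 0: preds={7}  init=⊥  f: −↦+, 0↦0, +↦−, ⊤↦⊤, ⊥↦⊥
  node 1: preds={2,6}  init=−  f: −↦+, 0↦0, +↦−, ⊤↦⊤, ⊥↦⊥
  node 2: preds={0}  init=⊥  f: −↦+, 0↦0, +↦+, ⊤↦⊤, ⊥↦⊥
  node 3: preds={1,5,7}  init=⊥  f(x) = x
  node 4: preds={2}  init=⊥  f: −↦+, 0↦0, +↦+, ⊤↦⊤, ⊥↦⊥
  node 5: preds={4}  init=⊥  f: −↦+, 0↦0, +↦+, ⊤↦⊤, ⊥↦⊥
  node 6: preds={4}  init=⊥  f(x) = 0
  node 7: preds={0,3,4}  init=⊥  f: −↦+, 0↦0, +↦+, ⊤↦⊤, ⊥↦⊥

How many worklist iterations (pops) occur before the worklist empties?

Trace (28 dequeues):
  [1] u=0 | in ⊥ | out ⊥ | ==
  [2] u=1 | in ⊥ | out − | ==
  [3] u=2 | in ⊥ | out ⊥ | ==
  [4] u=3 | in − | out − | prev ⊥ | push {}
  [5] u=4 | in ⊥ | out ⊥ | ==
  [6] u=5 | in ⊥ | out ⊥ | ==
  [7] u=6 | in ⊥ | out 0 | prev ⊥ | push {1}
  [8] u=7 | in − | out + | prev ⊥ | push {0,3}
  [9] u=1 | in 0 | out ⊤ | prev − | push {}
  [10] u=0 | in + | out − | prev ⊥ | push {2,7}
  [11] u=3 | in ⊤ | out ⊤ | prev − | push {}
  [12] u=2 | in − | out + | prev ⊥ | push {1,4}
  [13] u=7 | in ⊤ | out ⊤ | prev + | push {0,3}
  [14] u=1 | in ⊤ | out ⊤ | ==
  [15] u=4 | in + | out + | prev ⊥ | push {5,6,7}
  [16] u=0 | in ⊤ | out ⊤ | prev − | push {2}
  [17] u=3 | in ⊤ | out ⊤ | ==
  [18] u=5 | in + | out + | prev ⊥ | push {3}
  [19] u=6 | in + | out 0 | ==
  [20] u=7 | in ⊤ | out ⊤ | ==
  [21] u=2 | in ⊤ | out ⊤ | prev + | push {1,4}
  [22] u=3 | in ⊤ | out ⊤ | ==
  [23] u=1 | in ⊤ | out ⊤ | ==
  [24] u=4 | in ⊤ | out ⊤ | prev + | push {5,6,7}
  [25] u=5 | in ⊤ | out ⊤ | prev + | push {3}
  [26] u=6 | in ⊤ | out 0 | ==
  [27] u=7 | in ⊤ | out ⊤ | ==
  [28] u=3 | in ⊤ | out ⊤ | ==

Converged values:
  [0] ⊤
  [1] ⊤
  [2] ⊤
  [3] ⊤
  [4] ⊤
  [5] ⊤
  [6] 0
  [7] ⊤

28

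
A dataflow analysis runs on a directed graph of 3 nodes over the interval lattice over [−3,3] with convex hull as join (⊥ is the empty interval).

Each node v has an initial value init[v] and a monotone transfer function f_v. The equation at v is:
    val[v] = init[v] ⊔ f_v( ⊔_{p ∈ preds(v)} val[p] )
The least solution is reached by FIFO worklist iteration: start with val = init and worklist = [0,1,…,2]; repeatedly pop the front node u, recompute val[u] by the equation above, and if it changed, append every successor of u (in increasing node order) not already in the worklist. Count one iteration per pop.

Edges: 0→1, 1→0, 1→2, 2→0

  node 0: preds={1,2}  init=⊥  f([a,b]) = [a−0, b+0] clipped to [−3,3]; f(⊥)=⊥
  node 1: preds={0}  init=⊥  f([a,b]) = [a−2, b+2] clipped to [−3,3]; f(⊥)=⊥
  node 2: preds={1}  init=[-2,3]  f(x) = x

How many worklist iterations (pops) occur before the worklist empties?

Trace (5 dequeues):
  [1] u=0 | in [-2,3] | out [-2,3] | prev ⊥ | push {}
  [2] u=1 | in [-2,3] | out [-3,3] | prev ⊥ | push {0}
  [3] u=2 | in [-3,3] | out [-3,3] | prev [-2,3] | push {}
  [4] u=0 | in [-3,3] | out [-3,3] | prev [-2,3] | push {1}
  [5] u=1 | in [-3,3] | out [-3,3] | ==

Converged values:
  [0] [-3,3]
  [1] [-3,3]
  [2] [-3,3]

5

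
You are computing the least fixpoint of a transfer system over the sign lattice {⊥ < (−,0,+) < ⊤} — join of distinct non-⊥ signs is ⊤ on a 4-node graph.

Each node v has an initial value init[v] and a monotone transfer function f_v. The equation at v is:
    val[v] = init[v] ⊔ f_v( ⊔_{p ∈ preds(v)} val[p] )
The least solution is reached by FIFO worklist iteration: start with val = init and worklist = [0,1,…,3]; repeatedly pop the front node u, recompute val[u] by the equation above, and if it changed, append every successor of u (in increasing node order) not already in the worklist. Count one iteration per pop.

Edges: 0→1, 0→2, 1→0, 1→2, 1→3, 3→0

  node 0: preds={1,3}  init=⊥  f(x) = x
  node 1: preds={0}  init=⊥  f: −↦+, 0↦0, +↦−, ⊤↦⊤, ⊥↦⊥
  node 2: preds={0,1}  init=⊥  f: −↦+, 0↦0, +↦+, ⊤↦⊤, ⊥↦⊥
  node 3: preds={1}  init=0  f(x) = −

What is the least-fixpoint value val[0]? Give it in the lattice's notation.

⊤

Trace (9 dequeues):
  [1] u=0 | in 0 | out 0 | prev ⊥ | push {}
  [2] u=1 | in 0 | out 0 | prev ⊥ | push {0}
  [3] u=2 | in 0 | out 0 | prev ⊥ | push {}
  [4] u=3 | in 0 | out ⊤ | prev 0 | push {}
  [5] u=0 | in ⊤ | out ⊤ | prev 0 | push {1,2}
  [6] u=1 | in ⊤ | out ⊤ | prev 0 | push {0,3}
  [7] u=2 | in ⊤ | out ⊤ | prev 0 | push {}
  [8] u=0 | in ⊤ | out ⊤ | ==
  [9] u=3 | in ⊤ | out ⊤ | ==

Converged values:
  [0] ⊤
  [1] ⊤
  [2] ⊤
  [3] ⊤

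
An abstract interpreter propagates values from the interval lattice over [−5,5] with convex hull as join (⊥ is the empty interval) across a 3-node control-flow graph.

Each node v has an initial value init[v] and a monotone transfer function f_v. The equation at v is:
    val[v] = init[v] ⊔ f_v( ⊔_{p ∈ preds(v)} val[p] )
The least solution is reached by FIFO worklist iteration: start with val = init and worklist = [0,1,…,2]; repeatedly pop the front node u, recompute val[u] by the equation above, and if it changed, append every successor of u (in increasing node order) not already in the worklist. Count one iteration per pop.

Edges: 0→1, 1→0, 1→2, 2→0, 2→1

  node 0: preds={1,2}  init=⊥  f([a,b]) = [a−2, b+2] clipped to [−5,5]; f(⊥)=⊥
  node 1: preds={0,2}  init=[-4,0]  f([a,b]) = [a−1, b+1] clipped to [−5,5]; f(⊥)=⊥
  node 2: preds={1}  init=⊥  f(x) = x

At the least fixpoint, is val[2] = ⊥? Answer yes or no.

Worklist (9 pops):
  #1 pop 0: in=[-4,0] → [-5,2] (was ⊥); enqueue []
  #2 pop 1: in=[-5,2] → [-5,3] (was [-4,0]); enqueue [0]
  #3 pop 2: in=[-5,3] → [-5,3] (was ⊥); enqueue [1]
  #4 pop 0: in=[-5,3] → [-5,5] (was [-5,2]); enqueue []
  #5 pop 1: in=[-5,5] → [-5,5] (was [-5,3]); enqueue [0,2]
  #6 pop 0: in=[-5,5] → [-5,5] (no change)
  #7 pop 2: in=[-5,5] → [-5,5] (was [-5,3]); enqueue [0,1]
  #8 pop 0: in=[-5,5] → [-5,5] (no change)
  #9 pop 1: in=[-5,5] → [-5,5] (no change)

Fixpoint:
  val[0] = [-5,5]
  val[1] = [-5,5]
  val[2] = [-5,5]

no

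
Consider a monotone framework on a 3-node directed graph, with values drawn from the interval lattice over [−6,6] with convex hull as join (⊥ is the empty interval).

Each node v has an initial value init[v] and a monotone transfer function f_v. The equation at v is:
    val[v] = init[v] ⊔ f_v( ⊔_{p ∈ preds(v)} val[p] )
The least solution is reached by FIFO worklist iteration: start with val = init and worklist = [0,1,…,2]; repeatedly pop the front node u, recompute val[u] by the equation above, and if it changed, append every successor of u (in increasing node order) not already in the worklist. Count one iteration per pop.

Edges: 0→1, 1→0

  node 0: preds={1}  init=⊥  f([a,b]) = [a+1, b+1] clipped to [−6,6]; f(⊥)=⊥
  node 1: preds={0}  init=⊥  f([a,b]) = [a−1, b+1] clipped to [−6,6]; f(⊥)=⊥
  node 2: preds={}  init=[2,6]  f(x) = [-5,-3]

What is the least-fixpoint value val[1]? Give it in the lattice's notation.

⊥

Worklist (3 pops):
  #1 pop 0: in=⊥ → ⊥ (no change)
  #2 pop 1: in=⊥ → ⊥ (no change)
  #3 pop 2: in=⊥ → [-5,6] (was [2,6]); enqueue []

Fixpoint:
  val[0] = ⊥
  val[1] = ⊥
  val[2] = [-5,6]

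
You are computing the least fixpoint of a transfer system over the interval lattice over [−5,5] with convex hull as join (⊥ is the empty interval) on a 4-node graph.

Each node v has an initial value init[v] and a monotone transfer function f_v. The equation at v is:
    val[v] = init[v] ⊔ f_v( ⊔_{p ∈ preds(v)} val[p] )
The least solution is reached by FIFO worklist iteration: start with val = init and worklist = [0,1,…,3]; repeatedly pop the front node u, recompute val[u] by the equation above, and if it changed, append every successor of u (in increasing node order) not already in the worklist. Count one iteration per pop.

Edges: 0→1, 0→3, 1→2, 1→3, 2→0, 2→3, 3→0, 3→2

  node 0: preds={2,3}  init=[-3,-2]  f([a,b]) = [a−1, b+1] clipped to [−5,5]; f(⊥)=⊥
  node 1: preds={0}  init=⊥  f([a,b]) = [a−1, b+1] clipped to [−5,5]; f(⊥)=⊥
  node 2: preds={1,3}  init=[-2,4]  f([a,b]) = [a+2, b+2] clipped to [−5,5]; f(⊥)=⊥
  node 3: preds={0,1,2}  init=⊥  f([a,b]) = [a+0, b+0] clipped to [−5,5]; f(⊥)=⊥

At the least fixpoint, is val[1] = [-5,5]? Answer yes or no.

Trace (11 dequeues):
  [1] u=0 | in [-2,4] | out [-3,5] | prev [-3,-2] | push {}
  [2] u=1 | in [-3,5] | out [-4,5] | prev ⊥ | push {}
  [3] u=2 | in [-4,5] | out [-2,5] | prev [-2,4] | push {0}
  [4] u=3 | in [-4,5] | out [-4,5] | prev ⊥ | push {2}
  [5] u=0 | in [-4,5] | out [-5,5] | prev [-3,5] | push {1,3}
  [6] u=2 | in [-4,5] | out [-2,5] | ==
  [7] u=1 | in [-5,5] | out [-5,5] | prev [-4,5] | push {2}
  [8] u=3 | in [-5,5] | out [-5,5] | prev [-4,5] | push {0}
  [9] u=2 | in [-5,5] | out [-3,5] | prev [-2,5] | push {3}
  [10] u=0 | in [-5,5] | out [-5,5] | ==
  [11] u=3 | in [-5,5] | out [-5,5] | ==

Converged values:
  [0] [-5,5]
  [1] [-5,5]
  [2] [-3,5]
  [3] [-5,5]

yes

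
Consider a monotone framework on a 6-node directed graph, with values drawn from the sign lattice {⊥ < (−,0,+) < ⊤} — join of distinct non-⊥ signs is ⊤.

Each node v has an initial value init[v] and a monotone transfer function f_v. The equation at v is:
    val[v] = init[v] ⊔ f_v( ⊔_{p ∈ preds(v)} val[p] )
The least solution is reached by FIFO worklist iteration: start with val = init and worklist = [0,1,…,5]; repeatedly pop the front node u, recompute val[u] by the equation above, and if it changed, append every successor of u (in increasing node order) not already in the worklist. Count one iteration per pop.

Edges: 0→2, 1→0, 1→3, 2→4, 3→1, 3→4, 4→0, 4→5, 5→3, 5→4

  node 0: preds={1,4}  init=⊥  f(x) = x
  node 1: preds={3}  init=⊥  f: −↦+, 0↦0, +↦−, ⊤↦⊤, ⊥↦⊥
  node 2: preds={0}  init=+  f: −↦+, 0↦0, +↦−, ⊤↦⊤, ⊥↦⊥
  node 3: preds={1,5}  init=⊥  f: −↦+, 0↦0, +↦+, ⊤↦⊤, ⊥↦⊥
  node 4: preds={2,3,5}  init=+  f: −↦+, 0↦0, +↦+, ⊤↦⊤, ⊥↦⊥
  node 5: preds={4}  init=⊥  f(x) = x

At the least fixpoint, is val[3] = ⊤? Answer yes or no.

Worklist (13 pops):
  #1 pop 0: in=+ → + (was ⊥); enqueue []
  #2 pop 1: in=⊥ → ⊥ (no change)
  #3 pop 2: in=+ → ⊤ (was +); enqueue []
  #4 pop 3: in=⊥ → ⊥ (no change)
  #5 pop 4: in=⊤ → ⊤ (was +); enqueue [0]
  #6 pop 5: in=⊤ → ⊤ (was ⊥); enqueue [3,4]
  #7 pop 0: in=⊤ → ⊤ (was +); enqueue [2]
  #8 pop 3: in=⊤ → ⊤ (was ⊥); enqueue [1]
  #9 pop 4: in=⊤ → ⊤ (no change)
  #10 pop 2: in=⊤ → ⊤ (no change)
  #11 pop 1: in=⊤ → ⊤ (was ⊥); enqueue [0,3]
  #12 pop 0: in=⊤ → ⊤ (no change)
  #13 pop 3: in=⊤ → ⊤ (no change)

Fixpoint:
  val[0] = ⊤
  val[1] = ⊤
  val[2] = ⊤
  val[3] = ⊤
  val[4] = ⊤
  val[5] = ⊤

yes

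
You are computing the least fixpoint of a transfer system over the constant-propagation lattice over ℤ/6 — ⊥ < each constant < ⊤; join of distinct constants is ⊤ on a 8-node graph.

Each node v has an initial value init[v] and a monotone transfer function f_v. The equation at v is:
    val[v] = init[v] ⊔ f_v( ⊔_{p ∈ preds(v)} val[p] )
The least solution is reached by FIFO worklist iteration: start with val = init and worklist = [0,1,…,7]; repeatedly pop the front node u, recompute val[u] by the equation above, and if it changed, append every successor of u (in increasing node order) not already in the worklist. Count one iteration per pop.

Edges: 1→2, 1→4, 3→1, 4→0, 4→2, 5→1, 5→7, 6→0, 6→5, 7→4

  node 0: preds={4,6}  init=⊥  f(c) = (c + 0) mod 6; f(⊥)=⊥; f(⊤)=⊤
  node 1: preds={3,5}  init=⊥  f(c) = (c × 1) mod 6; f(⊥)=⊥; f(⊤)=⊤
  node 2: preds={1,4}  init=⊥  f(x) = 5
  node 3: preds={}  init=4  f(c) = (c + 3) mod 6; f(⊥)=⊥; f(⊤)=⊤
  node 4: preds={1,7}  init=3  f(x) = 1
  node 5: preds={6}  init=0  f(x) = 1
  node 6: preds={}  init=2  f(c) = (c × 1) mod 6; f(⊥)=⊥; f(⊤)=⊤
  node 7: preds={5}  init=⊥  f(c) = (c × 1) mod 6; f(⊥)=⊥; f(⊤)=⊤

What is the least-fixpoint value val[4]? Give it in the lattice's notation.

Worklist (12 pops):
  #1 pop 0: in=⊤ → ⊤ (was ⊥); enqueue []
  #2 pop 1: in=⊤ → ⊤ (was ⊥); enqueue []
  #3 pop 2: in=⊤ → 5 (was ⊥); enqueue []
  #4 pop 3: in=⊥ → 4 (no change)
  #5 pop 4: in=⊤ → ⊤ (was 3); enqueue [0,2]
  #6 pop 5: in=2 → ⊤ (was 0); enqueue [1]
  #7 pop 6: in=⊥ → 2 (no change)
  #8 pop 7: in=⊤ → ⊤ (was ⊥); enqueue [4]
  #9 pop 0: in=⊤ → ⊤ (no change)
  #10 pop 2: in=⊤ → 5 (no change)
  #11 pop 1: in=⊤ → ⊤ (no change)
  #12 pop 4: in=⊤ → ⊤ (no change)

Fixpoint:
  val[0] = ⊤
  val[1] = ⊤
  val[2] = 5
  val[3] = 4
  val[4] = ⊤
  val[5] = ⊤
  val[6] = 2
  val[7] = ⊤

⊤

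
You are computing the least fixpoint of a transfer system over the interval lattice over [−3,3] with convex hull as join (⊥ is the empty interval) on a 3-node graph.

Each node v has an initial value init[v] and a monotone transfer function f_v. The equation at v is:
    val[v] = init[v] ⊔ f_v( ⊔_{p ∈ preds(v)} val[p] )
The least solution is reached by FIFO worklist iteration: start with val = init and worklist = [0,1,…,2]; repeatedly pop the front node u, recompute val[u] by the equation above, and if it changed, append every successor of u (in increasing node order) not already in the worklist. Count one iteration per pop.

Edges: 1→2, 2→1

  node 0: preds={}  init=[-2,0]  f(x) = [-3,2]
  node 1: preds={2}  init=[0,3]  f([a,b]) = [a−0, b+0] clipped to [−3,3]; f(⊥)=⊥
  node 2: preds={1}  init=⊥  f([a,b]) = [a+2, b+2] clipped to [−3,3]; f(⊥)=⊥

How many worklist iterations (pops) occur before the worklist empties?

Trace (4 dequeues):
  [1] u=0 | in ⊥ | out [-3,2] | prev [-2,0] | push {}
  [2] u=1 | in ⊥ | out [0,3] | ==
  [3] u=2 | in [0,3] | out [2,3] | prev ⊥ | push {1}
  [4] u=1 | in [2,3] | out [0,3] | ==

Converged values:
  [0] [-3,2]
  [1] [0,3]
  [2] [2,3]

4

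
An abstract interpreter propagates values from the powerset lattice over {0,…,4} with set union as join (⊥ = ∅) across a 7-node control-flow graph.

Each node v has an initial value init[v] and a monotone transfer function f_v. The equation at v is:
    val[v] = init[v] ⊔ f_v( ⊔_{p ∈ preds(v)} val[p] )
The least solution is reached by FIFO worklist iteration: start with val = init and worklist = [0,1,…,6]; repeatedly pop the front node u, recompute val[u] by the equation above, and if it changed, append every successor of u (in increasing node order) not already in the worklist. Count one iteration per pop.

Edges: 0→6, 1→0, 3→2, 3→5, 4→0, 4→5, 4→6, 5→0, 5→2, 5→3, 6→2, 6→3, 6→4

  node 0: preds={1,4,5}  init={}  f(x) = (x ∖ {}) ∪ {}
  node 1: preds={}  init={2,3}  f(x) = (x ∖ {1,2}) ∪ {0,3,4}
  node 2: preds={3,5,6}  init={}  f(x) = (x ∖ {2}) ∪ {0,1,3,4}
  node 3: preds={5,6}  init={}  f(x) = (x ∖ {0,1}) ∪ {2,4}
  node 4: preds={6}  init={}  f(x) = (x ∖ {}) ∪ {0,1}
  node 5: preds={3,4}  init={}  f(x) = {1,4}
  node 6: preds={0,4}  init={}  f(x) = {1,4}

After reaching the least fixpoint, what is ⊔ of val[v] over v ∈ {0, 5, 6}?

Worklist (14 pops):
  #1 pop 0: in={2,3} → {2,3} (was {}); enqueue []
  #2 pop 1: in={} → {0,2,3,4} (was {2,3}); enqueue [0]
  #3 pop 2: in={} → {0,1,3,4} (was {}); enqueue []
  #4 pop 3: in={} → {2,4} (was {}); enqueue [2]
  #5 pop 4: in={} → {0,1} (was {}); enqueue []
  #6 pop 5: in={0,1,2,4} → {1,4} (was {}); enqueue [3]
  #7 pop 6: in={0,1,2,3} → {1,4} (was {}); enqueue [4]
  #8 pop 0: in={0,1,2,3,4} → {0,1,2,3,4} (was {2,3}); enqueue [6]
  #9 pop 2: in={1,2,4} → {0,1,3,4} (no change)
  #10 pop 3: in={1,4} → {2,4} (no change)
  #11 pop 4: in={1,4} → {0,1,4} (was {0,1}); enqueue [0,5]
  #12 pop 6: in={0,1,2,3,4} → {1,4} (no change)
  #13 pop 0: in={0,1,2,3,4} → {0,1,2,3,4} (no change)
  #14 pop 5: in={0,1,2,4} → {1,4} (no change)

Fixpoint:
  val[0] = {0,1,2,3,4}
  val[1] = {0,2,3,4}
  val[2] = {0,1,3,4}
  val[3] = {2,4}
  val[4] = {0,1,4}
  val[5] = {1,4}
  val[6] = {1,4}

{0,1,2,3,4}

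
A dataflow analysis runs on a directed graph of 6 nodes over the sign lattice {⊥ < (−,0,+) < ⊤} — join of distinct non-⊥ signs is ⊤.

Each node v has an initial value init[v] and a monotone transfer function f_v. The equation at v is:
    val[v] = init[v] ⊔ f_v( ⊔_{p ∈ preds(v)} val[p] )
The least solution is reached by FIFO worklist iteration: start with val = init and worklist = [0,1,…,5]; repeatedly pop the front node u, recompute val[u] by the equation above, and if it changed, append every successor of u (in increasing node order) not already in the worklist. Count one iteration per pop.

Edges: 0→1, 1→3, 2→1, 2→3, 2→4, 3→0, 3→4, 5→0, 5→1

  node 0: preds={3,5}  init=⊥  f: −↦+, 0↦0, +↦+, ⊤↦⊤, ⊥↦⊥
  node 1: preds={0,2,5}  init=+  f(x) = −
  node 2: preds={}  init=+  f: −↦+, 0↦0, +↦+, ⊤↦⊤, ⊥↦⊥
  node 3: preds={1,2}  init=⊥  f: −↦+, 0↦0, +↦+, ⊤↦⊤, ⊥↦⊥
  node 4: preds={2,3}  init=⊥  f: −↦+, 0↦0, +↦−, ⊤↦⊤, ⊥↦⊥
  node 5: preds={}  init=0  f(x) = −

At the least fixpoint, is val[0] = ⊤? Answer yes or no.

Iteration log — 8 steps:
  step 1. node 0  ⊔preds=0  new=0  old=⊥  +wl: 
  step 2. node 1  ⊔preds=⊤  new=⊤  old=+  +wl: 
  step 3. node 2  ⊔preds=⊥  new=+  stable
  step 4. node 3  ⊔preds=⊤  new=⊤  old=⊥  +wl: 0
  step 5. node 4  ⊔preds=⊤  new=⊤  old=⊥  +wl: 
  step 6. node 5  ⊔preds=⊥  new=⊤  old=0  +wl: 1
  step 7. node 0  ⊔preds=⊤  new=⊤  old=0  +wl: 
  step 8. node 1  ⊔preds=⊤  new=⊤  stable

Least fixpoint reached:
  node 0: ⊤
  node 1: ⊤
  node 2: +
  node 3: ⊤
  node 4: ⊤
  node 5: ⊤

yes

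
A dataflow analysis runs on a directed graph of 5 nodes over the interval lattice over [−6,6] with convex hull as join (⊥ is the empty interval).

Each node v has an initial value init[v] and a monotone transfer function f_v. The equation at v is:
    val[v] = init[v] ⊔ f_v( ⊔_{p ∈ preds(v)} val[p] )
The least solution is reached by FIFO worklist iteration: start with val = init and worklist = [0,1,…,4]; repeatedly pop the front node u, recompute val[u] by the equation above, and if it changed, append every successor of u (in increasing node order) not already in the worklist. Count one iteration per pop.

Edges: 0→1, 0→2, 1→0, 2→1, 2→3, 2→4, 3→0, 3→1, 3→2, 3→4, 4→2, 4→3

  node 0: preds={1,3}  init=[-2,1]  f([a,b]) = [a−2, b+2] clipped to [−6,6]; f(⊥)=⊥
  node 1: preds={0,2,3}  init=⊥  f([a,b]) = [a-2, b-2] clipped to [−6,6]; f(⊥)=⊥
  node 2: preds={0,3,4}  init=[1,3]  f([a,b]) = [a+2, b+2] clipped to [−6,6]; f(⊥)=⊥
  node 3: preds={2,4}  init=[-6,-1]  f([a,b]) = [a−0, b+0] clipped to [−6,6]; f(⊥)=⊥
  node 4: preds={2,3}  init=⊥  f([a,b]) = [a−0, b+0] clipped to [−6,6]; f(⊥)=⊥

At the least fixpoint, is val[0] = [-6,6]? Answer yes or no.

Trace (15 dequeues):
  [1] u=0 | in [-6,-1] | out [-6,1] | prev [-2,1] | push {}
  [2] u=1 | in [-6,3] | out [-6,1] | prev ⊥ | push {0}
  [3] u=2 | in [-6,1] | out [-4,3] | prev [1,3] | push {1}
  [4] u=3 | in [-4,3] | out [-6,3] | prev [-6,-1] | push {2}
  [5] u=4 | in [-6,3] | out [-6,3] | prev ⊥ | push {3}
  [6] u=0 | in [-6,3] | out [-6,5] | prev [-6,1] | push {}
  [7] u=1 | in [-6,5] | out [-6,3] | prev [-6,1] | push {0}
  [8] u=2 | in [-6,5] | out [-4,6] | prev [-4,3] | push {1,4}
  [9] u=3 | in [-6,6] | out [-6,6] | prev [-6,3] | push {2}
  [10] u=0 | in [-6,6] | out [-6,6] | prev [-6,5] | push {}
  [11] u=1 | in [-6,6] | out [-6,4] | prev [-6,3] | push {0}
  [12] u=4 | in [-6,6] | out [-6,6] | prev [-6,3] | push {3}
  [13] u=2 | in [-6,6] | out [-4,6] | ==
  [14] u=0 | in [-6,6] | out [-6,6] | ==
  [15] u=3 | in [-6,6] | out [-6,6] | ==

Converged values:
  [0] [-6,6]
  [1] [-6,4]
  [2] [-4,6]
  [3] [-6,6]
  [4] [-6,6]

yes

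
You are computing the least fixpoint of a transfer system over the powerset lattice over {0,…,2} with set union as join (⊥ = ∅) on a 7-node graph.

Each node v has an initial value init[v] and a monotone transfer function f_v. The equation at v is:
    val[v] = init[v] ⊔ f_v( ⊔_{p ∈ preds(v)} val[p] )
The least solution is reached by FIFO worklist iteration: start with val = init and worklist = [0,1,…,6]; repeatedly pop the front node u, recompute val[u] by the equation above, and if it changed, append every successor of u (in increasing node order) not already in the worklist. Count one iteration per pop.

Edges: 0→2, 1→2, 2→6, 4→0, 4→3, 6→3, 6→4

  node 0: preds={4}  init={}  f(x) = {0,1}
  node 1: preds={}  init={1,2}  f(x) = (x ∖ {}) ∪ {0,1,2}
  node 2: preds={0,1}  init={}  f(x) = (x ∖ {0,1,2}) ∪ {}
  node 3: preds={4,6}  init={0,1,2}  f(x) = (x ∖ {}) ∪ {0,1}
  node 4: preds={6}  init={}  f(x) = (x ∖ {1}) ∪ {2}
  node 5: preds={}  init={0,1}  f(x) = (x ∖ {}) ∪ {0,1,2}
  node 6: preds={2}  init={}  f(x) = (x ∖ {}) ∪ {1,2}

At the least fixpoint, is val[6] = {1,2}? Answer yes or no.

yes

Worklist (10 pops):
  #1 pop 0: in={} → {0,1} (was {}); enqueue []
  #2 pop 1: in={} → {0,1,2} (was {1,2}); enqueue []
  #3 pop 2: in={0,1,2} → {} (no change)
  #4 pop 3: in={} → {0,1,2} (no change)
  #5 pop 4: in={} → {2} (was {}); enqueue [0,3]
  #6 pop 5: in={} → {0,1,2} (was {0,1}); enqueue []
  #7 pop 6: in={} → {1,2} (was {}); enqueue [4]
  #8 pop 0: in={2} → {0,1} (no change)
  #9 pop 3: in={1,2} → {0,1,2} (no change)
  #10 pop 4: in={1,2} → {2} (no change)

Fixpoint:
  val[0] = {0,1}
  val[1] = {0,1,2}
  val[2] = {}
  val[3] = {0,1,2}
  val[4] = {2}
  val[5] = {0,1,2}
  val[6] = {1,2}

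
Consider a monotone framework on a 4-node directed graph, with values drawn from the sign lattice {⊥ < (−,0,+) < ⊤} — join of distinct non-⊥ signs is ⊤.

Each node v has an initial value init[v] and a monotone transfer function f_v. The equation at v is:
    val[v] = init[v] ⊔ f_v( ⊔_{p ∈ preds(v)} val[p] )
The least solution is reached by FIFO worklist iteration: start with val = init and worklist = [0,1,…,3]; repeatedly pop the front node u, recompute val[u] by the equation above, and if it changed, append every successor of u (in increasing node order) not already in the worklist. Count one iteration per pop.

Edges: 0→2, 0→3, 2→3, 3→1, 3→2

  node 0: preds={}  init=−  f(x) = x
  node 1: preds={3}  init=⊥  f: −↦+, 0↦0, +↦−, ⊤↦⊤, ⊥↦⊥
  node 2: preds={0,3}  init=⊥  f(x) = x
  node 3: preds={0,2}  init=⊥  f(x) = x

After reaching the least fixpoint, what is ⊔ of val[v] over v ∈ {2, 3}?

Iteration log — 6 steps:
  step 1. node 0  ⊔preds=⊥  new=−  stable
  step 2. node 1  ⊔preds=⊥  new=⊥  stable
  step 3. node 2  ⊔preds=−  new=−  old=⊥  +wl: 
  step 4. node 3  ⊔preds=−  new=−  old=⊥  +wl: 1,2
  step 5. node 1  ⊔preds=−  new=+  old=⊥  +wl: 
  step 6. node 2  ⊔preds=−  new=−  stable

Least fixpoint reached:
  node 0: −
  node 1: +
  node 2: −
  node 3: −

−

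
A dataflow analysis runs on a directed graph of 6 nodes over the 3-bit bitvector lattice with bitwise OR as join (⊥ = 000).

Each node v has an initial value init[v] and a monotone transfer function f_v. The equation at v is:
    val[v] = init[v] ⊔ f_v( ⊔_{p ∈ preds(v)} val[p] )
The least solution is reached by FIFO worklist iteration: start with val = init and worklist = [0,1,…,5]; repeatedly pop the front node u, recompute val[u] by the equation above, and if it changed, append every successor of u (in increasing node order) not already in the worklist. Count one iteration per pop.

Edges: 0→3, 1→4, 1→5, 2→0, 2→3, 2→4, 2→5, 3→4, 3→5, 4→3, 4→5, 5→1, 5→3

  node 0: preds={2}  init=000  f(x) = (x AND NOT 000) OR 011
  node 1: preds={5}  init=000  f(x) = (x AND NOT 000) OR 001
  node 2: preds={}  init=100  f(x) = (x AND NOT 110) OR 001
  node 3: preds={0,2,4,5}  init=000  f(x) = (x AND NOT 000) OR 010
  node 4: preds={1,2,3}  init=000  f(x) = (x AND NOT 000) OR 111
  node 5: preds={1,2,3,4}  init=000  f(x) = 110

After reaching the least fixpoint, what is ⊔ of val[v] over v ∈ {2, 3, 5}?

Iteration log — 11 steps:
  step 1. node 0  ⊔preds=100  new=111  old=000  +wl: 
  step 2. node 1  ⊔preds=000  new=001  old=000  +wl: 
  step 3. node 2  ⊔preds=000  new=101  old=100  +wl: 0
  step 4. node 3  ⊔preds=111  new=111  old=000  +wl: 
  step 5. node 4  ⊔preds=111  new=111  old=000  +wl: 3
  step 6. node 5  ⊔preds=111  new=110  old=000  +wl: 1
  step 7. node 0  ⊔preds=101  new=111  stable
  step 8. node 3  ⊔preds=111  new=111  stable
  step 9. node 1  ⊔preds=110  new=111  old=001  +wl: 4,5
  step 10. node 4  ⊔preds=111  new=111  stable
  step 11. node 5  ⊔preds=111  new=110  stable

Least fixpoint reached:
  node 0: 111
  node 1: 111
  node 2: 101
  node 3: 111
  node 4: 111
  node 5: 110

111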